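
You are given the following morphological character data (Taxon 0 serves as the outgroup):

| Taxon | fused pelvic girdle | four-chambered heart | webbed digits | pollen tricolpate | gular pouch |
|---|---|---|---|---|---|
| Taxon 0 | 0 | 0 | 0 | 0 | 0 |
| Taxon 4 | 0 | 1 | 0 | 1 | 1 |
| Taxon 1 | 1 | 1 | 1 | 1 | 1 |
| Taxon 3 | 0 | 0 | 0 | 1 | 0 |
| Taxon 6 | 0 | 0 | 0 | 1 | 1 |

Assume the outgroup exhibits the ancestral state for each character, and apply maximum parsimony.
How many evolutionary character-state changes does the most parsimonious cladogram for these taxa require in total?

The outgroup has state '0' for every character, so '1' is the derived state throughout.
fused pelvic girdle: derived state '1' in Taxon 1 only — an autapomorphy, so it tells us nothing about relationships among taxa.
Only Taxon 1 and Taxon 4 show the derived state '1' for four-chambered heart, supporting them as a clade.
webbed digits: derived state '1' in Taxon 1 only — an autapomorphy, so it tells us nothing about relationships among taxa.
pollen tricolpate (derived state '1') is shared by all ingroup taxa — unites the whole ingroup.
gular pouch (derived state '1') is shared by Taxon 1, Taxon 4, and Taxon 6 — a synapomorphy uniting that clade.
Most parsimonious ingroup topology: (((Taxon 4,Taxon 1),Taxon 6),Taxon 3).
Changes per character on this tree: fused pelvic girdle: 1; four-chambered heart: 1; webbed digits: 1; pollen tricolpate: 1; gular pouch: 1.
Total = 5.

5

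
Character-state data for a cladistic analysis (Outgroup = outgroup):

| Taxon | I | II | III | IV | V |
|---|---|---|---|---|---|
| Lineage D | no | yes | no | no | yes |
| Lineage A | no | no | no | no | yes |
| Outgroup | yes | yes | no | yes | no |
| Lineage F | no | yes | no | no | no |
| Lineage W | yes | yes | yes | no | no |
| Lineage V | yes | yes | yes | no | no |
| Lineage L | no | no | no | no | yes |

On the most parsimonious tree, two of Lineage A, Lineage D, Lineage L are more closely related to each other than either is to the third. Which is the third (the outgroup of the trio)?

Character polarity is set by the outgroup: the derived state is whichever differs from the outgroup's state, so for I, II, IV the derived state is 'no', and for the remaining characters it is 'yes'.
Only Lineage A, Lineage D, Lineage F, and Lineage L show the derived state 'no' for I, supporting them as a clade.
II (derived state 'no') is shared by Lineage A and Lineage L — a synapomorphy uniting that clade.
III (derived state 'yes') is shared by Lineage V and Lineage W — a synapomorphy uniting that clade.
IV (derived state 'no') is shared by all ingroup taxa — unites the whole ingroup.
V: derived state 'yes' in Lineage A, Lineage D, and Lineage L only — synapomorphy for {Lineage A, Lineage D, Lineage L}.
Most parsimonious ingroup topology: ((Lineage W,Lineage V),(((Lineage A,Lineage L),Lineage D),Lineage F)).
Lineage A and Lineage L share a more recent common ancestor with each other than either does with Lineage D, so Lineage D is the least closely related of the three.

Lineage D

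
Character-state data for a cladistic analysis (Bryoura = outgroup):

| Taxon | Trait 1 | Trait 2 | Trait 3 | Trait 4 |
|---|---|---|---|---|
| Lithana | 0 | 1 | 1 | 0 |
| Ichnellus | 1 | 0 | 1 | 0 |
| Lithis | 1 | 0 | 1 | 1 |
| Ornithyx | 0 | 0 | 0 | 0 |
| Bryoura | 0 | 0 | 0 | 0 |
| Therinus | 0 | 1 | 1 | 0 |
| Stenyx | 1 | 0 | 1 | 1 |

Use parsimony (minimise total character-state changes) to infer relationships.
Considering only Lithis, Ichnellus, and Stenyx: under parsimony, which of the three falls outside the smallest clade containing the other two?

The outgroup has state '0' for every character, so '1' is the derived state throughout.
Only Ichnellus, Lithis, and Stenyx show the derived state '1' for Trait 1, supporting them as a clade.
Trait 2: derived state '1' in Lithana and Therinus only — synapomorphy for {Lithana, Therinus}.
Trait 3 (derived state '1') is shared by Ichnellus, Lithana, Lithis, Stenyx, and Therinus — a synapomorphy uniting that clade.
Only Lithis and Stenyx show the derived state '1' for Trait 4, supporting them as a clade.
Most parsimonious ingroup topology: (((Lithana,Therinus),(Ichnellus,(Stenyx,Lithis))),Ornithyx).
Lithis and Stenyx share a more recent common ancestor with each other than either does with Ichnellus, so Ichnellus is the least closely related of the three.

Ichnellus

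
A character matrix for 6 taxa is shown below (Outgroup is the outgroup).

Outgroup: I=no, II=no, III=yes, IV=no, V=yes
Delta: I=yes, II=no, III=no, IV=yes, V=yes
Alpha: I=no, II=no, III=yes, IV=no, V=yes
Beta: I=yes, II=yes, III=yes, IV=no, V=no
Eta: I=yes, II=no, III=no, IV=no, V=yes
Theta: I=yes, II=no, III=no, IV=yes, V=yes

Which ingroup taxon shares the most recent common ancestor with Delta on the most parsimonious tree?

Theta

Character polarity is set by the outgroup: the derived state is whichever differs from the outgroup's state, so for III, V the derived state is 'no', and for the remaining characters it is 'yes'.
I (derived state 'yes') is shared by Beta, Delta, Eta, and Theta — a synapomorphy uniting that clade.
II (derived state 'yes') is unique to Beta (autapomorphy; uninformative for grouping).
III (derived state 'no') is shared by Delta, Eta, and Theta — a synapomorphy uniting that clade.
Only Delta and Theta show the derived state 'yes' for IV, supporting them as a clade.
V: derived state 'no' in Beta only — an autapomorphy, so it tells us nothing about relationships among taxa.
Most parsimonious ingroup topology: ((((Delta,Theta),Eta),Beta),Alpha).
Delta and Theta form a cherry on this tree, so they are sister taxa.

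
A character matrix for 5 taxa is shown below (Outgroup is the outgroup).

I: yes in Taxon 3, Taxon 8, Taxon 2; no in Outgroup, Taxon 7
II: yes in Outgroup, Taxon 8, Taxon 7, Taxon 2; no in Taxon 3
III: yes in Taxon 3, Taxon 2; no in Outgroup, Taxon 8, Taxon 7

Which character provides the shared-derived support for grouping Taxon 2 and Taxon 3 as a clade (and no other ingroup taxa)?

Character polarity is set by the outgroup: the derived state is whichever differs from the outgroup's state, so for II the derived state is 'no', and for the remaining characters it is 'yes'.
Only Taxon 2, Taxon 3, and Taxon 8 show the derived state 'yes' for I, supporting them as a clade.
II (derived state 'no') is unique to Taxon 3 (autapomorphy; uninformative for grouping).
III (derived state 'yes') is shared by Taxon 2 and Taxon 3 — a synapomorphy uniting that clade.
Most parsimonious ingroup topology: (((Taxon 3,Taxon 2),Taxon 8),Taxon 7).
The clade {Taxon 2, Taxon 3} is supported by III: its derived state 'yes' occurs in exactly those taxa and in no other taxon (including the outgroup).

III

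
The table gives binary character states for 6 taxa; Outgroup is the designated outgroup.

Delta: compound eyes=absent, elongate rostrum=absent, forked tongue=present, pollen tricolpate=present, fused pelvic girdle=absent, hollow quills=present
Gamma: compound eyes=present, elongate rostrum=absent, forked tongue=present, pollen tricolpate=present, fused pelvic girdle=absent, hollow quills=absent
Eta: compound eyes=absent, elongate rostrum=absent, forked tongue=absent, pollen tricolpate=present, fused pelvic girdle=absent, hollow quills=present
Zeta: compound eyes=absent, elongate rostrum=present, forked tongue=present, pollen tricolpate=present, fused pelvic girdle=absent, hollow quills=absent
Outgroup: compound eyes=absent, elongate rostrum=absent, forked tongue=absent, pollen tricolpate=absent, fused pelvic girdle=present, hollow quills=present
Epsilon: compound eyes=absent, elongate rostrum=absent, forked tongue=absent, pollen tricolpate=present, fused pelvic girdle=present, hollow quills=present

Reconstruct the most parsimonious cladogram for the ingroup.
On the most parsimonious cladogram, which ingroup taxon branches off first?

Epsilon

Character polarity is set by the outgroup: the derived state is whichever differs from the outgroup's state, so for fused pelvic girdle, hollow quills the derived state is 'absent', and for the remaining characters it is 'present'.
compound eyes: derived state 'present' in Gamma only — an autapomorphy, so it tells us nothing about relationships among taxa.
elongate rostrum (derived state 'present') is unique to Zeta (autapomorphy; uninformative for grouping).
Only Delta, Gamma, and Zeta show the derived state 'present' for forked tongue, supporting them as a clade.
pollen tricolpate (derived state 'present') is shared by all ingroup taxa — unites the whole ingroup.
fused pelvic girdle: derived state 'absent' in Delta, Eta, Gamma, and Zeta only — synapomorphy for {Delta, Eta, Gamma, Zeta}.
hollow quills: derived state 'absent' in Gamma and Zeta only — synapomorphy for {Gamma, Zeta}.
Most parsimonious ingroup topology: (((Delta,(Gamma,Zeta)),Eta),Epsilon).
Epsilon is sister to the clade containing all other ingroup taxa, so it is the earliest-diverging (most basal) ingroup lineage.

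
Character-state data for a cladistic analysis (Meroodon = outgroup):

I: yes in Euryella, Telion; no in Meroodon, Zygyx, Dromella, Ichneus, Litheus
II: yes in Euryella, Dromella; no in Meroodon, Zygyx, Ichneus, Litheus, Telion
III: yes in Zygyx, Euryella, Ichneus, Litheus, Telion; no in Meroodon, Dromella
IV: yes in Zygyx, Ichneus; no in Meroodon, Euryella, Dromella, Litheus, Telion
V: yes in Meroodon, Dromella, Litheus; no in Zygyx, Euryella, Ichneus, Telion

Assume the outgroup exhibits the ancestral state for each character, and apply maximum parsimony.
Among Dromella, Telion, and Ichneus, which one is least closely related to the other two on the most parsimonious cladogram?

Dromella

Character polarity is set by the outgroup: the derived state is whichever differs from the outgroup's state, so for V the derived state is 'no', and for the remaining characters it is 'yes'.
Only Euryella and Telion show the derived state 'yes' for I, supporting them as a clade.
II (state 'yes') occurs in Dromella and Euryella but conflicts with the nesting implied by the other characters — most parsimoniously interpreted as homoplasy.
Only Euryella, Ichneus, Litheus, Telion, and Zygyx show the derived state 'yes' for III, supporting them as a clade.
Only Ichneus and Zygyx show the derived state 'yes' for IV, supporting them as a clade.
V (derived state 'no') is shared by Euryella, Ichneus, Telion, and Zygyx — a synapomorphy uniting that clade.
Most parsimonious ingroup topology: ((((Zygyx,Ichneus),(Euryella,Telion)),Litheus),Dromella).
Ichneus and Telion share a more recent common ancestor with each other than either does with Dromella, so Dromella is the least closely related of the three.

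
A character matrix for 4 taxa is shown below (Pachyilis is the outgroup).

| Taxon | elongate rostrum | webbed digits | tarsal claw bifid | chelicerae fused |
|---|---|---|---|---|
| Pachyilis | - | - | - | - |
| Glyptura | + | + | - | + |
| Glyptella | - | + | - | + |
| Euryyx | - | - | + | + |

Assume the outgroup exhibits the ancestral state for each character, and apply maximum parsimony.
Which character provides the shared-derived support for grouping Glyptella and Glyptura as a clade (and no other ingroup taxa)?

The outgroup has state '-' for every character, so '+' is the derived state throughout.
elongate rostrum: derived state '+' in Glyptura only — an autapomorphy, so it tells us nothing about relationships among taxa.
Only Glyptella and Glyptura show the derived state '+' for webbed digits, supporting them as a clade.
tarsal claw bifid: derived state '+' in Euryyx only — an autapomorphy, so it tells us nothing about relationships among taxa.
All ingroup taxa share the derived state '+' for chelicerae fused; it defines the ingroup but does not resolve relationships within it.
Most parsimonious ingroup topology: ((Glyptura,Glyptella),Euryyx).
The clade {Glyptella, Glyptura} is supported by webbed digits: its derived state '+' occurs in exactly those taxa and in no other taxon (including the outgroup).

webbed digits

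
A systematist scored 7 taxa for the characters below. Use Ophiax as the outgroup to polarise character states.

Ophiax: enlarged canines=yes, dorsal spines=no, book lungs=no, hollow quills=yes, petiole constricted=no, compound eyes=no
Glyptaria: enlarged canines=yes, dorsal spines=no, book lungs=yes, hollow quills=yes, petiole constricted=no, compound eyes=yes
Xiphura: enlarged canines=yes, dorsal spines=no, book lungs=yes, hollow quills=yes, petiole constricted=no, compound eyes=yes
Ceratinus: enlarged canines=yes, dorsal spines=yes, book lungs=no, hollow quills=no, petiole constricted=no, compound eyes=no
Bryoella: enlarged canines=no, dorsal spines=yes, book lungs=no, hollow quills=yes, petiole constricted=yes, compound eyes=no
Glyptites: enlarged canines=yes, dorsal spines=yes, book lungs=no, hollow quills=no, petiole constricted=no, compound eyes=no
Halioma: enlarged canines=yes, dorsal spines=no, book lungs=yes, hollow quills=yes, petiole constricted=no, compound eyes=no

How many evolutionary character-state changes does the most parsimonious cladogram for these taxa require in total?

6

Character polarity is set by the outgroup: the derived state is whichever differs from the outgroup's state, so for enlarged canines, hollow quills the derived state is 'no', and for the remaining characters it is 'yes'.
enlarged canines: derived state 'no' in Bryoella only — an autapomorphy, so it tells us nothing about relationships among taxa.
dorsal spines: derived state 'yes' in Bryoella, Ceratinus, and Glyptites only — synapomorphy for {Bryoella, Ceratinus, Glyptites}.
Only Glyptaria, Halioma, and Xiphura show the derived state 'yes' for book lungs, supporting them as a clade.
hollow quills: derived state 'no' in Ceratinus and Glyptites only — synapomorphy for {Ceratinus, Glyptites}.
petiole constricted (derived state 'yes') is unique to Bryoella (autapomorphy; uninformative for grouping).
Only Glyptaria and Xiphura show the derived state 'yes' for compound eyes, supporting them as a clade.
Most parsimonious ingroup topology: (((Glyptaria,Xiphura),Halioma),((Ceratinus,Glyptites),Bryoella)).
Changes per character on this tree: enlarged canines: 1; dorsal spines: 1; book lungs: 1; hollow quills: 1; petiole constricted: 1; compound eyes: 1.
Total = 6.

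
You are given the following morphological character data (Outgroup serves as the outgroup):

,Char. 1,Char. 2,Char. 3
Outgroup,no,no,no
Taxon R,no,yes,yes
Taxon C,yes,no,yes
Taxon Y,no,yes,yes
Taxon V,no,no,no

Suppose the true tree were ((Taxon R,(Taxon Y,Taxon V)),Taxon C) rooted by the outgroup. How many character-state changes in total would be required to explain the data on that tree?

Map each character onto ((Taxon R,(Taxon Y,Taxon V)),Taxon C) (rooted by Outgroup) and count the minimum state changes it requires (Fitch parsimony):
Char. 1: 1; Char. 2: 2; Char. 3: 2.
Total tree length = 5.

5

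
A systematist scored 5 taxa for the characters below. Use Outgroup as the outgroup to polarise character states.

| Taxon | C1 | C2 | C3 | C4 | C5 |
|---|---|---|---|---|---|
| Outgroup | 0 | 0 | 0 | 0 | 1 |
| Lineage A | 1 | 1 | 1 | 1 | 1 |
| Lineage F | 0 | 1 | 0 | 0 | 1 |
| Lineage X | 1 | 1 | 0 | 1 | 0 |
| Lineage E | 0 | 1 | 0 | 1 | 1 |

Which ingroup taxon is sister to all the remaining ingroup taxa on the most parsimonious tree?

Character polarity is set by the outgroup: the derived state is whichever differs from the outgroup's state, so for C5 the derived state is '0', and for the remaining characters it is '1'.
Only Lineage A and Lineage X show the derived state '1' for C1, supporting them as a clade.
C2 (derived state '1') is shared by all ingroup taxa — unites the whole ingroup.
C3: derived state '1' in Lineage A only — an autapomorphy, so it tells us nothing about relationships among taxa.
C4 (derived state '1') is shared by Lineage A, Lineage E, and Lineage X — a synapomorphy uniting that clade.
C5: derived state '0' in Lineage X only — an autapomorphy, so it tells us nothing about relationships among taxa.
Most parsimonious ingroup topology: (((Lineage A,Lineage X),Lineage E),Lineage F).
Lineage F is sister to the clade containing all other ingroup taxa, so it is the earliest-diverging (most basal) ingroup lineage.

Lineage F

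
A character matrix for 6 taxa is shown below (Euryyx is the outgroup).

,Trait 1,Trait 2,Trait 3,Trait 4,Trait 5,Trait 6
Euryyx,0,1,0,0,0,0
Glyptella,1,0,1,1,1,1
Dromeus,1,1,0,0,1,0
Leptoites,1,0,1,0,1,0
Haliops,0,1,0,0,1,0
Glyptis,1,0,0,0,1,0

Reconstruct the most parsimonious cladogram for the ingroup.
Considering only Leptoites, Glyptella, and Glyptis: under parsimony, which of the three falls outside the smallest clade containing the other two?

Character polarity is set by the outgroup: the derived state is whichever differs from the outgroup's state, so for Trait 2 the derived state is '0', and for the remaining characters it is '1'.
Only Dromeus, Glyptella, Glyptis, and Leptoites show the derived state '1' for Trait 1, supporting them as a clade.
Trait 2 (derived state '0') is shared by Glyptella, Glyptis, and Leptoites — a synapomorphy uniting that clade.
Trait 3 (derived state '1') is shared by Glyptella and Leptoites — a synapomorphy uniting that clade.
Trait 4: derived state '1' in Glyptella only — an autapomorphy, so it tells us nothing about relationships among taxa.
Trait 5 (derived state '1') is shared by all ingroup taxa — unites the whole ingroup.
Trait 6 (derived state '1') is unique to Glyptella (autapomorphy; uninformative for grouping).
Most parsimonious ingroup topology: ((((Glyptella,Leptoites),Glyptis),Dromeus),Haliops).
Glyptella and Leptoites share a more recent common ancestor with each other than either does with Glyptis, so Glyptis is the least closely related of the three.

Glyptis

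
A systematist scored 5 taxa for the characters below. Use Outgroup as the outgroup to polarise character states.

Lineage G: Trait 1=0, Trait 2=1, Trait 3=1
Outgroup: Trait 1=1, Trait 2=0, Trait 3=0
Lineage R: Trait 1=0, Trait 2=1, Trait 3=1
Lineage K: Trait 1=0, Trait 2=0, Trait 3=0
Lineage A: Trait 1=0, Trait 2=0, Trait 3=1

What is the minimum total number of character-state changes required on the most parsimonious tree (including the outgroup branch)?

Character polarity is set by the outgroup: the derived state is whichever differs from the outgroup's state, so for Trait 1 the derived state is '0', and for the remaining characters it is '1'.
Trait 1 (derived state '0') is shared by all ingroup taxa — unites the whole ingroup.
Trait 2: derived state '1' in Lineage G and Lineage R only — synapomorphy for {Lineage G, Lineage R}.
Trait 3: derived state '1' in Lineage A, Lineage G, and Lineage R only — synapomorphy for {Lineage A, Lineage G, Lineage R}.
Most parsimonious ingroup topology: (Lineage K,((Lineage R,Lineage G),Lineage A)).
Changes per character on this tree: Trait 1: 1; Trait 2: 1; Trait 3: 1.
Total = 3.

3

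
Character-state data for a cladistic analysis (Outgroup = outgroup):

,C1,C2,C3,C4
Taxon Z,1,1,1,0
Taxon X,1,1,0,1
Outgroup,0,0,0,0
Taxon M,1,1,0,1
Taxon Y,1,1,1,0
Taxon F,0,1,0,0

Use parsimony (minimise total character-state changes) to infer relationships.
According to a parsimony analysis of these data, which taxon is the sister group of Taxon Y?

The outgroup has state '0' for every character, so '1' is the derived state throughout.
C1: derived state '1' in Taxon M, Taxon X, Taxon Y, and Taxon Z only — synapomorphy for {Taxon M, Taxon X, Taxon Y, Taxon Z}.
All ingroup taxa share the derived state '1' for C2; it defines the ingroup but does not resolve relationships within it.
Only Taxon Y and Taxon Z show the derived state '1' for C3, supporting them as a clade.
C4: derived state '1' in Taxon M and Taxon X only — synapomorphy for {Taxon M, Taxon X}.
Most parsimonious ingroup topology: (((Taxon Y,Taxon Z),(Taxon X,Taxon M)),Taxon F).
Taxon Y and Taxon Z form a cherry on this tree, so they are sister taxa.

Taxon Z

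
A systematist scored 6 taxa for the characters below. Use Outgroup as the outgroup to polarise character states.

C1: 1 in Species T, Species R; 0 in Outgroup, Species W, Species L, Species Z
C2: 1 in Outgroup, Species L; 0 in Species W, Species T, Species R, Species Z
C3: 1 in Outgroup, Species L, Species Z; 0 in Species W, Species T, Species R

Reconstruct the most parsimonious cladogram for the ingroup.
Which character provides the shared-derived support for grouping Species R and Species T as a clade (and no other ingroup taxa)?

Character polarity is set by the outgroup: the derived state is whichever differs from the outgroup's state, so for C2, C3 the derived state is '0', and for the remaining characters it is '1'.
C1: derived state '1' in Species R and Species T only — synapomorphy for {Species R, Species T}.
C2: derived state '0' in Species R, Species T, Species W, and Species Z only — synapomorphy for {Species R, Species T, Species W, Species Z}.
Only Species R, Species T, and Species W show the derived state '0' for C3, supporting them as a clade.
Most parsimonious ingroup topology: (((Species W,(Species T,Species R)),Species Z),Species L).
The clade {Species R, Species T} is supported by C1: its derived state '1' occurs in exactly those taxa and in no other taxon (including the outgroup).

C1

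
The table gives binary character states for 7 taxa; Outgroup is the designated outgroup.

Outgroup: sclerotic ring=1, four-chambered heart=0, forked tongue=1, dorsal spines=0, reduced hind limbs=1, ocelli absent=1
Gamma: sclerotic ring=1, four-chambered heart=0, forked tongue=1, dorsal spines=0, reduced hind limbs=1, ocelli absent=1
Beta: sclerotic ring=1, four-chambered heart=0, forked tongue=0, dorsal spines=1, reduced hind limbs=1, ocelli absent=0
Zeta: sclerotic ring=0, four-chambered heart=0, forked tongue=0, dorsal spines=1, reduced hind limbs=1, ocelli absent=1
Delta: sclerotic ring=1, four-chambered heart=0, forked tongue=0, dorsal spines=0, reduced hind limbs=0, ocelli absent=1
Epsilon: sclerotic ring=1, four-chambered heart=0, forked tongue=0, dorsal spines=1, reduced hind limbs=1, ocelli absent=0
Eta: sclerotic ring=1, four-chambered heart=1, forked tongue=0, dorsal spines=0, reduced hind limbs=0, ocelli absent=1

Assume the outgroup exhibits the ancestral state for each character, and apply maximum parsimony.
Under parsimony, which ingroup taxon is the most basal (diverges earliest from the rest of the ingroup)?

Character polarity is set by the outgroup: the derived state is whichever differs from the outgroup's state, so for sclerotic ring, forked tongue, reduced hind limbs, ocelli absent the derived state is '0', and for the remaining characters it is '1'.
sclerotic ring (derived state '0') is unique to Zeta (autapomorphy; uninformative for grouping).
four-chambered heart: derived state '1' in Eta only — an autapomorphy, so it tells us nothing about relationships among taxa.
forked tongue: derived state '0' in Beta, Delta, Epsilon, Eta, and Zeta only — synapomorphy for {Beta, Delta, Epsilon, Eta, Zeta}.
Only Beta, Epsilon, and Zeta show the derived state '1' for dorsal spines, supporting them as a clade.
reduced hind limbs: derived state '0' in Delta and Eta only — synapomorphy for {Delta, Eta}.
ocelli absent (derived state '0') is shared by Beta and Epsilon — a synapomorphy uniting that clade.
Most parsimonious ingroup topology: (Gamma,(((Beta,Epsilon),Zeta),(Delta,Eta))).
Gamma is sister to the clade containing all other ingroup taxa, so it is the earliest-diverging (most basal) ingroup lineage.

Gamma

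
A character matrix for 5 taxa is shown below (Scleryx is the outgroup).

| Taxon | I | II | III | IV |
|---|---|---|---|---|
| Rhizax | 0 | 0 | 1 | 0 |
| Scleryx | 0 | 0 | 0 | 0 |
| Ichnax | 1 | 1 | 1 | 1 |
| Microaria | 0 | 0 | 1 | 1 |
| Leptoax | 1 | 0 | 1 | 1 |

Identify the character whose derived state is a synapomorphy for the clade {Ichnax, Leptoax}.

The outgroup has state '0' for every character, so '1' is the derived state throughout.
I: derived state '1' in Ichnax and Leptoax only — synapomorphy for {Ichnax, Leptoax}.
II: derived state '1' in Ichnax only — an autapomorphy, so it tells us nothing about relationships among taxa.
All ingroup taxa share the derived state '1' for III; it defines the ingroup but does not resolve relationships within it.
Only Ichnax, Leptoax, and Microaria show the derived state '1' for IV, supporting them as a clade.
Most parsimonious ingroup topology: ((Microaria,(Ichnax,Leptoax)),Rhizax).
The clade {Ichnax, Leptoax} is supported by I: its derived state '1' occurs in exactly those taxa and in no other taxon (including the outgroup).

I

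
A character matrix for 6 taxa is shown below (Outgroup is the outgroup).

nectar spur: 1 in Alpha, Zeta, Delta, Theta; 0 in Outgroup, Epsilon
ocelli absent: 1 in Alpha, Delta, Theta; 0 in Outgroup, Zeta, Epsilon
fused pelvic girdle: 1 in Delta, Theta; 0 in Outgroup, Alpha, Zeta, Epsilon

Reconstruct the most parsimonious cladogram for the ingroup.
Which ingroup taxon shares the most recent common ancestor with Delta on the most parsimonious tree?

Theta

The outgroup has state '0' for every character, so '1' is the derived state throughout.
nectar spur: derived state '1' in Alpha, Delta, Theta, and Zeta only — synapomorphy for {Alpha, Delta, Theta, Zeta}.
ocelli absent: derived state '1' in Alpha, Delta, and Theta only — synapomorphy for {Alpha, Delta, Theta}.
fused pelvic girdle: derived state '1' in Delta and Theta only — synapomorphy for {Delta, Theta}.
Most parsimonious ingroup topology: (((Alpha,(Delta,Theta)),Zeta),Epsilon).
Delta and Theta form a cherry on this tree, so they are sister taxa.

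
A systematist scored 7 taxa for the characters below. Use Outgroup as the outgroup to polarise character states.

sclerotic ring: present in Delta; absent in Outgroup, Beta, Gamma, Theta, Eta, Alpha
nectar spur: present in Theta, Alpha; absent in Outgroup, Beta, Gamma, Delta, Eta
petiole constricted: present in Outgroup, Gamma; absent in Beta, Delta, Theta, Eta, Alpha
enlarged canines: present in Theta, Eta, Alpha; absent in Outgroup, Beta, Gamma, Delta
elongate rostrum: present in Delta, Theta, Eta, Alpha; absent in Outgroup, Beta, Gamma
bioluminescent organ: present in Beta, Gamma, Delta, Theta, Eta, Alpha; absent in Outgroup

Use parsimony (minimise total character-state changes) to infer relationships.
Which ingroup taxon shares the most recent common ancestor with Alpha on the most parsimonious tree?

Theta

Character polarity is set by the outgroup: the derived state is whichever differs from the outgroup's state, so for petiole constricted the derived state is 'absent', and for the remaining characters it is 'present'.
sclerotic ring (derived state 'present') is unique to Delta (autapomorphy; uninformative for grouping).
Only Alpha and Theta show the derived state 'present' for nectar spur, supporting them as a clade.
Only Alpha, Beta, Delta, Eta, and Theta show the derived state 'absent' for petiole constricted, supporting them as a clade.
Only Alpha, Eta, and Theta show the derived state 'present' for enlarged canines, supporting them as a clade.
Only Alpha, Delta, Eta, and Theta show the derived state 'present' for elongate rostrum, supporting them as a clade.
bioluminescent organ (derived state 'present') is shared by all ingroup taxa — unites the whole ingroup.
Most parsimonious ingroup topology: ((Beta,(Delta,((Theta,Alpha),Eta))),Gamma).
Alpha and Theta form a cherry on this tree, so they are sister taxa.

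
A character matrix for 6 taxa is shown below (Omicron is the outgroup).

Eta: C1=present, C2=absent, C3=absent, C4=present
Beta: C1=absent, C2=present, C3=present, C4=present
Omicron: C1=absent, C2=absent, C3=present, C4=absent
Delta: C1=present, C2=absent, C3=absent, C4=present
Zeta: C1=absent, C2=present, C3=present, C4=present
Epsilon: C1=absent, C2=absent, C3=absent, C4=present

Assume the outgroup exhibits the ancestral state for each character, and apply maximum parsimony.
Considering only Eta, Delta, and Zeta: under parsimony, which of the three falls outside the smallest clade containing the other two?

Character polarity is set by the outgroup: the derived state is whichever differs from the outgroup's state, so for C3 the derived state is 'absent', and for the remaining characters it is 'present'.
Only Delta and Eta show the derived state 'present' for C1, supporting them as a clade.
C2 (derived state 'present') is shared by Beta and Zeta — a synapomorphy uniting that clade.
C3: derived state 'absent' in Delta, Epsilon, and Eta only — synapomorphy for {Delta, Epsilon, Eta}.
All ingroup taxa share the derived state 'present' for C4; it defines the ingroup but does not resolve relationships within it.
Most parsimonious ingroup topology: ((Zeta,Beta),(Epsilon,(Eta,Delta))).
Eta and Delta share a more recent common ancestor with each other than either does with Zeta, so Zeta is the least closely related of the three.

Zeta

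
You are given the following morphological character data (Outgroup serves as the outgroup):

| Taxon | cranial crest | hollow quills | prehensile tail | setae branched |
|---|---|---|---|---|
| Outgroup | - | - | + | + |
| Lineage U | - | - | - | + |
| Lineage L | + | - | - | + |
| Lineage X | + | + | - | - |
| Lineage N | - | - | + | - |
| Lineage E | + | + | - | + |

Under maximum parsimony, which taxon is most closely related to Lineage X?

Lineage E

Character polarity is set by the outgroup: the derived state is whichever differs from the outgroup's state, so for prehensile tail, setae branched the derived state is '-', and for the remaining characters it is '+'.
cranial crest: derived state '+' in Lineage E, Lineage L, and Lineage X only — synapomorphy for {Lineage E, Lineage L, Lineage X}.
hollow quills (derived state '+') is shared by Lineage E and Lineage X — a synapomorphy uniting that clade.
prehensile tail: derived state '-' in Lineage E, Lineage L, Lineage U, and Lineage X only — synapomorphy for {Lineage E, Lineage L, Lineage U, Lineage X}.
setae branched (state '-') occurs in Lineage N and Lineage X but conflicts with the nesting implied by the other characters — most parsimoniously interpreted as homoplasy.
Most parsimonious ingroup topology: ((Lineage U,(Lineage L,(Lineage X,Lineage E))),Lineage N).
Lineage X and Lineage E form a cherry on this tree, so they are sister taxa.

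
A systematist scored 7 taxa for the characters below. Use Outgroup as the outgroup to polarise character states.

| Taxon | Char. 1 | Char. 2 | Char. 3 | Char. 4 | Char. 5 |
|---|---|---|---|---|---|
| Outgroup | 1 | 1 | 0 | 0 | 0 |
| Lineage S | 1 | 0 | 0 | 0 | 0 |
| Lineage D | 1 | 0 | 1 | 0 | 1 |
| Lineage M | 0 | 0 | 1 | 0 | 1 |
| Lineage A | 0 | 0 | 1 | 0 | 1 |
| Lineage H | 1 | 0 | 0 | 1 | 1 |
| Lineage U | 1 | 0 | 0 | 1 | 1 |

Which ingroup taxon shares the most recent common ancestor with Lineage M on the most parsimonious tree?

Character polarity is set by the outgroup: the derived state is whichever differs from the outgroup's state, so for Char. 1, Char. 2 the derived state is '0', and for the remaining characters it is '1'.
Only Lineage A and Lineage M show the derived state '0' for Char. 1, supporting them as a clade.
All ingroup taxa share the derived state '0' for Char. 2; it defines the ingroup but does not resolve relationships within it.
Char. 3 (derived state '1') is shared by Lineage A, Lineage D, and Lineage M — a synapomorphy uniting that clade.
Only Lineage H and Lineage U show the derived state '1' for Char. 4, supporting them as a clade.
Char. 5: derived state '1' in Lineage A, Lineage D, Lineage H, Lineage M, and Lineage U only — synapomorphy for {Lineage A, Lineage D, Lineage H, Lineage M, Lineage U}.
Most parsimonious ingroup topology: (Lineage S,((Lineage D,(Lineage M,Lineage A)),(Lineage H,Lineage U))).
Lineage M and Lineage A form a cherry on this tree, so they are sister taxa.

Lineage A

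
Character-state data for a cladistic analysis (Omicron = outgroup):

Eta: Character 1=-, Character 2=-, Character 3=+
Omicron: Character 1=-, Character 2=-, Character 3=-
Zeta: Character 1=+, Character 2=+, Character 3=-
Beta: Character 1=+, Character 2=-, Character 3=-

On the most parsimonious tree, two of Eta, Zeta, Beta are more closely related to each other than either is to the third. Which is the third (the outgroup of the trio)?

Eta

The outgroup has state '-' for every character, so '+' is the derived state throughout.
Character 1: derived state '+' in Beta and Zeta only — synapomorphy for {Beta, Zeta}.
Character 2: derived state '+' in Zeta only — an autapomorphy, so it tells us nothing about relationships among taxa.
Character 3: derived state '+' in Eta only — an autapomorphy, so it tells us nothing about relationships among taxa.
Most parsimonious ingroup topology: ((Zeta,Beta),Eta).
Beta and Zeta share a more recent common ancestor with each other than either does with Eta, so Eta is the least closely related of the three.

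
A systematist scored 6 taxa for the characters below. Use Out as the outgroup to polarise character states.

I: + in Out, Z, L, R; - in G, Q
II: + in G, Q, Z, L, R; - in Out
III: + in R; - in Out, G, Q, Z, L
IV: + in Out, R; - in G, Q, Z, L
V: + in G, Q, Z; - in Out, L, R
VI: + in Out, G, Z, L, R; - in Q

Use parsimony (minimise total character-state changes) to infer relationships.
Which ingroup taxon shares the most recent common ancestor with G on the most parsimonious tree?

Q

Character polarity is set by the outgroup: the derived state is whichever differs from the outgroup's state, so for I, IV, VI the derived state is '-', and for the remaining characters it is '+'.
I: derived state '-' in G and Q only — synapomorphy for {G, Q}.
II (derived state '+') is shared by all ingroup taxa — unites the whole ingroup.
III: derived state '+' in R only — an autapomorphy, so it tells us nothing about relationships among taxa.
Only G, L, Q, and Z show the derived state '-' for IV, supporting them as a clade.
Only G, Q, and Z show the derived state '+' for V, supporting them as a clade.
VI (derived state '-') is unique to Q (autapomorphy; uninformative for grouping).
Most parsimonious ingroup topology: ((((G,Q),Z),L),R).
G and Q form a cherry on this tree, so they are sister taxa.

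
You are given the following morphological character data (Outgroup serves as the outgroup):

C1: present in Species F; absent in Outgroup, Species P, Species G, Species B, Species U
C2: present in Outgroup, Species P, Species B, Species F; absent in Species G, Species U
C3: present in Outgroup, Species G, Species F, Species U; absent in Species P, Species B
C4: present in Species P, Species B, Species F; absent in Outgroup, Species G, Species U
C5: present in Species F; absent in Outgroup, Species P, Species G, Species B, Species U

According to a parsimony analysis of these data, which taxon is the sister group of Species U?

Species G

Character polarity is set by the outgroup: the derived state is whichever differs from the outgroup's state, so for C2, C3 the derived state is 'absent', and for the remaining characters it is 'present'.
C1: derived state 'present' in Species F only — an autapomorphy, so it tells us nothing about relationships among taxa.
C2: derived state 'absent' in Species G and Species U only — synapomorphy for {Species G, Species U}.
C3: derived state 'absent' in Species B and Species P only — synapomorphy for {Species B, Species P}.
C4 (derived state 'present') is shared by Species B, Species F, and Species P — a synapomorphy uniting that clade.
C5: derived state 'present' in Species F only — an autapomorphy, so it tells us nothing about relationships among taxa.
Most parsimonious ingroup topology: (((Species P,Species B),Species F),(Species G,Species U)).
Species U and Species G form a cherry on this tree, so they are sister taxa.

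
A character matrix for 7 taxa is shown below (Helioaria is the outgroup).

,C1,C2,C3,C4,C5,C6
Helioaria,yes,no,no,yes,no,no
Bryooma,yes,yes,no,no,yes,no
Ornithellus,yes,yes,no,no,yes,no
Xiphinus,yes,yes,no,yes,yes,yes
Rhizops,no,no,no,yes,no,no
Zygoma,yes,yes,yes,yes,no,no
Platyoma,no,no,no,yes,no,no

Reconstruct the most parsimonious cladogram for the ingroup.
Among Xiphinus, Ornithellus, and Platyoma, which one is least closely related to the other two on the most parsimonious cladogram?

Character polarity is set by the outgroup: the derived state is whichever differs from the outgroup's state, so for C1, C4 the derived state is 'no', and for the remaining characters it is 'yes'.
Only Platyoma and Rhizops show the derived state 'no' for C1, supporting them as a clade.
Only Bryooma, Ornithellus, Xiphinus, and Zygoma show the derived state 'yes' for C2, supporting them as a clade.
C3 (derived state 'yes') is unique to Zygoma (autapomorphy; uninformative for grouping).
C4 (derived state 'no') is shared by Bryooma and Ornithellus — a synapomorphy uniting that clade.
C5 (derived state 'yes') is shared by Bryooma, Ornithellus, and Xiphinus — a synapomorphy uniting that clade.
C6 (derived state 'yes') is unique to Xiphinus (autapomorphy; uninformative for grouping).
Most parsimonious ingroup topology: ((((Bryooma,Ornithellus),Xiphinus),Zygoma),(Rhizops,Platyoma)).
Xiphinus and Ornithellus share a more recent common ancestor with each other than either does with Platyoma, so Platyoma is the least closely related of the three.

Platyoma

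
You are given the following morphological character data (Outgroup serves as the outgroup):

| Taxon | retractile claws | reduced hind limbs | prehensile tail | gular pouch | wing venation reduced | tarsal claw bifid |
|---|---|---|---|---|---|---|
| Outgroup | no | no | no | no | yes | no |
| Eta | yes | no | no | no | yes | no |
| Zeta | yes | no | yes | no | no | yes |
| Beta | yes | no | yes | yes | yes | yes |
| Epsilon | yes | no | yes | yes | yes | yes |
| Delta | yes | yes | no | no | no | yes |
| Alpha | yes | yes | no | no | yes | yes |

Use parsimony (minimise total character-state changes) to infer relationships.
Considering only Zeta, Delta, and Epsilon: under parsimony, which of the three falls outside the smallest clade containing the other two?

Delta

Character polarity is set by the outgroup: the derived state is whichever differs from the outgroup's state, so for wing venation reduced the derived state is 'no', and for the remaining characters it is 'yes'.
retractile claws (derived state 'yes') is shared by all ingroup taxa — unites the whole ingroup.
reduced hind limbs (derived state 'yes') is shared by Alpha and Delta — a synapomorphy uniting that clade.
Only Beta, Epsilon, and Zeta show the derived state 'yes' for prehensile tail, supporting them as a clade.
gular pouch (derived state 'yes') is shared by Beta and Epsilon — a synapomorphy uniting that clade.
wing venation reduced (state 'no') occurs in Delta and Zeta but conflicts with the nesting implied by the other characters — most parsimoniously interpreted as homoplasy.
tarsal claw bifid: derived state 'yes' in Alpha, Beta, Delta, Epsilon, and Zeta only — synapomorphy for {Alpha, Beta, Delta, Epsilon, Zeta}.
Most parsimonious ingroup topology: (Eta,((Zeta,(Beta,Epsilon)),(Delta,Alpha))).
Epsilon and Zeta share a more recent common ancestor with each other than either does with Delta, so Delta is the least closely related of the three.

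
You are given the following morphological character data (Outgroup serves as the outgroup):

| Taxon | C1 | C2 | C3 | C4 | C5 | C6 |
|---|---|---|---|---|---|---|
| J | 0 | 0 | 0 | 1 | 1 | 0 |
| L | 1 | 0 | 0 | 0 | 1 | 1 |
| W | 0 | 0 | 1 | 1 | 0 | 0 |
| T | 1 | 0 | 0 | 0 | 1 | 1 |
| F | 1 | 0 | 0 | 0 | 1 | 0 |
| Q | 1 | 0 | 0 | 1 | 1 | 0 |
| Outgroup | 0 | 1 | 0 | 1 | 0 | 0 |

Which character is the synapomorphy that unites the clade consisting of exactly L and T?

Character polarity is set by the outgroup: the derived state is whichever differs from the outgroup's state, so for C2, C4 the derived state is '0', and for the remaining characters it is '1'.
C1: derived state '1' in F, L, Q, and T only — synapomorphy for {F, L, Q, T}.
All ingroup taxa share the derived state '0' for C2; it defines the ingroup but does not resolve relationships within it.
C3: derived state '1' in W only — an autapomorphy, so it tells us nothing about relationships among taxa.
C4 (derived state '0') is shared by F, L, and T — a synapomorphy uniting that clade.
C5 (derived state '1') is shared by F, J, L, Q, and T — a synapomorphy uniting that clade.
Only L and T show the derived state '1' for C6, supporting them as a clade.
Most parsimonious ingroup topology: (((Q,(F,(L,T))),J),W).
The clade {L, T} is supported by C6: its derived state '1' occurs in exactly those taxa and in no other taxon (including the outgroup).

C6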